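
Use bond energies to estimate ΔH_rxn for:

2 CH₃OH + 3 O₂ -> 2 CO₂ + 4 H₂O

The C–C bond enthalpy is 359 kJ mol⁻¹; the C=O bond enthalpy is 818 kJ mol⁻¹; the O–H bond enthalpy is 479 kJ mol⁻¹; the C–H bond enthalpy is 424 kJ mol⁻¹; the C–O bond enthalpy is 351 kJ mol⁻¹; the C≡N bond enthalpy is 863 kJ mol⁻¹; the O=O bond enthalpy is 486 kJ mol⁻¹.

ΔH ≈ −1442 kJ

Bonds broken (reactants):
  C–H: 6 × 424 = 2544
  C–O: 2 × 351 = 702
  O–H: 2 × 479 = 958
  O=O: 3 × 486 = 1458
  Σ(broken) = 5662 kJ
Bonds formed (products):
  C=O: 4 × 818 = 3272
  O–H: 8 × 479 = 3832
  Σ(formed) = 7104 kJ
ΔH = Σ(broken) − Σ(formed) = 5662 − 7104 = −1442 kJ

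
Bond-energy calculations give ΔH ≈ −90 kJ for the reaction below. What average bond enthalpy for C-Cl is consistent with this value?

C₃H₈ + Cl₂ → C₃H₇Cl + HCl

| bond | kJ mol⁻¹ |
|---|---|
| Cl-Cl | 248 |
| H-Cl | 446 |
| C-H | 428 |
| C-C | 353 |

Let D be the C-Cl bond energy.
Σ(broken) = 2×353 + 8×428 + 1×248 = 4378
Σ(formed) = 2×353 + 1×D + 7×428 + 1×446 = 4148 + D
ΔH = Σ(broken) − Σ(formed) = (4378) − (4148 + D) = +230 − D
Setting this equal to −90 kJ gives D = 320 kJ/mol.

D(C-Cl) ≈ 320 kJ/mol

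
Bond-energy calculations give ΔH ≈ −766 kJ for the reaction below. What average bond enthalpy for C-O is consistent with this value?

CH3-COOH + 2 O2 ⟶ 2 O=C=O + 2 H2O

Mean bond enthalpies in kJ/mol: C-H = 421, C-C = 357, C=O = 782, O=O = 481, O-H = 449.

Let D be the C-O bond energy.
Σ(broken) = 1×357 + 3×421 + 1×D + 1×782 + 1×449 + 2×481 = 3813 + D
Σ(formed) = 4×782 + 4×449 = 4924
ΔH = Σ(broken) − Σ(formed) = (3813 + D) − (4924) = −1111 + D
Setting this equal to −766 kJ gives D = 345 kJ/mol.

D(C-O) ≈ 345 kJ/mol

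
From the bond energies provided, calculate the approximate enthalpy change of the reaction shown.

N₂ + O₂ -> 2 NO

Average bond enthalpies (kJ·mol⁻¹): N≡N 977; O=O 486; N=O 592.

ΔH ≈ +279 kJ

Bonds broken (reactants):
  N≡N: 1 × 977 = 977
  O=O: 1 × 486 = 486
  Σ(broken) = 1463 kJ
Bonds formed (products):
  N=O: 2 × 592 = 1184
  Σ(formed) = 1184 kJ
ΔH = Σ(broken) − Σ(formed) = 1463 − 1184 = +279 kJ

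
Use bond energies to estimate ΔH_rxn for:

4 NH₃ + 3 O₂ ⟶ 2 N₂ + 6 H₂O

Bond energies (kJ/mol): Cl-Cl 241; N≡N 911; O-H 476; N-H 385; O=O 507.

Bonds broken (reactants):
  N-H: 12 × 385 = 4620
  O=O: 3 × 507 = 1521
  Σ(broken) = 6141 kJ
Bonds formed (products):
  N≡N: 2 × 911 = 1822
  O-H: 12 × 476 = 5712
  Σ(formed) = 7534 kJ
ΔH = Σ(broken) − Σ(formed) = 6141 − 7534 = −1393 kJ

ΔH ≈ −1393 kJ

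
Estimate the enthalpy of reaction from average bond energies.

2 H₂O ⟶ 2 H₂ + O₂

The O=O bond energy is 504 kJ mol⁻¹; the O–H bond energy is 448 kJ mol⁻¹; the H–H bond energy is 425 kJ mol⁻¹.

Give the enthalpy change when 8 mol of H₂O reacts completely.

ΔH = +1752 kJ

Bonds broken (reactants):
  O–H: 4 × 448 = 1792
  Σ(broken) = 1792 kJ
Bonds formed (products):
  H–H: 2 × 425 = 850
  O=O: 1 × 504 = 504
  Σ(formed) = 1354 kJ
ΔH = Σ(broken) − Σ(formed) = 1792 − 1354 = +438 kJ
For 4× the reaction as written: 4 × (+438) = +1752 kJ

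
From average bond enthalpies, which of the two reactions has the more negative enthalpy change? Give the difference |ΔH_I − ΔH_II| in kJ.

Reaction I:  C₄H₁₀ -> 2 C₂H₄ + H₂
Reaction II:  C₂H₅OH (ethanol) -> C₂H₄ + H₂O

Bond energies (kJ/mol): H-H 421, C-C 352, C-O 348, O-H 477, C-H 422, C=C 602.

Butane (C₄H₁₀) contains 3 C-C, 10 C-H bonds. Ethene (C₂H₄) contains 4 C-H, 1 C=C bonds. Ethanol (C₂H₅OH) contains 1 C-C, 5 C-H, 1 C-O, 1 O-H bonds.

Reaction II, by 232 kJ

Reaction I:
  Bonds broken (reactants):
    C-C: 3 × 352 = 1056
    C-H: 10 × 422 = 4220
    Σ(broken) = 5276 kJ
  Bonds formed (products):
    C-H: 8 × 422 = 3376
    C=C: 2 × 602 = 1204
    H-H: 1 × 421 = 421
    Σ(formed) = 5001 kJ
  ΔH_I = 5276 − 5001 = +275 kJ
Reaction II:
  Bonds broken (reactants):
    C-C: 1 × 352 = 352
    C-H: 5 × 422 = 2110
    C-O: 1 × 348 = 348
    O-H: 1 × 477 = 477
    Σ(broken) = 3287 kJ
  Bonds formed (products):
    C-H: 4 × 422 = 1688
    C=C: 1 × 602 = 602
    O-H: 2 × 477 = 954
    Σ(formed) = 3244 kJ
  ΔH_II = 3287 − 3244 = +43 kJ
ΔH_I − ΔH_II = +232 kJ, so reaction II has the more negative ΔH; |ΔH_I − ΔH_II| = 232 kJ.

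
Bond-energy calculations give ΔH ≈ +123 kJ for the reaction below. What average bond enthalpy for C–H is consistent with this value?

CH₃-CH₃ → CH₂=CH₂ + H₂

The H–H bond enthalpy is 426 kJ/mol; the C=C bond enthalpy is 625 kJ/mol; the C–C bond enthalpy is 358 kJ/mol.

D(C–H) ≈ 408 kJ/mol

Let D be the C–H bond energy.
Σ(broken) = 1×358 + 6×D = 358 + 6D
Σ(formed) = 4×D + 1×625 + 1×426 = 1051 + 4D
ΔH = Σ(broken) − Σ(formed) = (358 + 6D) − (1051 + 4D) = −693 + 2D
Setting this equal to +123 kJ gives 2D = 816, so D = 408 kJ/mol.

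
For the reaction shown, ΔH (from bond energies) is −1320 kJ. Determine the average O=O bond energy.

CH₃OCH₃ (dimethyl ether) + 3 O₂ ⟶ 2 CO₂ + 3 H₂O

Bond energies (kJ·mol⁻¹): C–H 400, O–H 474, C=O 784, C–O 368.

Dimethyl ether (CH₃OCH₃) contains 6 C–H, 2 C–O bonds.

D(O=O) ≈ 508 kJ/mol

Let D be the O=O bond energy.
Σ(broken) = 6×400 + 2×368 + 3×D = 3136 + 3D
Σ(formed) = 4×784 + 6×474 = 5980
ΔH = Σ(broken) − Σ(formed) = (3136 + 3D) − (5980) = −2844 + 3D
Setting this equal to −1320 kJ gives 3D = 1524, so D = 508 kJ/mol.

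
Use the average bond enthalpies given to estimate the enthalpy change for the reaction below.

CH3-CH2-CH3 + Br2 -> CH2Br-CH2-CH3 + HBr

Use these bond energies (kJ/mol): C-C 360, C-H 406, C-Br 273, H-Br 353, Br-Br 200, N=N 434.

Bonds broken (reactants):
  Br-Br: 1 × 200 = 200
  C-C: 2 × 360 = 720
  C-H: 8 × 406 = 3248
  Σ(broken) = 4168 kJ
Bonds formed (products):
  C-Br: 1 × 273 = 273
  C-C: 2 × 360 = 720
  C-H: 7 × 406 = 2842
  H-Br: 1 × 353 = 353
  Σ(formed) = 4188 kJ
ΔH = Σ(broken) − Σ(formed) = 4168 − 4188 = −20 kJ

ΔH ≈ −20 kJ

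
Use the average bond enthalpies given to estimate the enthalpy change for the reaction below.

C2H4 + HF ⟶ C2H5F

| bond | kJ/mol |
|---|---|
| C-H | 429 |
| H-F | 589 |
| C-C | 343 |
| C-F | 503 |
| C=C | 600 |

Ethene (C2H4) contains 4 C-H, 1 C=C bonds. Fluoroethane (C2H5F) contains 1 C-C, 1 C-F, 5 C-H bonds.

ΔH ≈ −86 kJ

Bonds broken (reactants):
  C-H: 4 × 429 = 1716
  C=C: 1 × 600 = 600
  H-F: 1 × 589 = 589
  Σ(broken) = 2905 kJ
Bonds formed (products):
  C-C: 1 × 343 = 343
  C-F: 1 × 503 = 503
  C-H: 5 × 429 = 2145
  Σ(formed) = 2991 kJ
ΔH = Σ(broken) − Σ(formed) = 2905 − 2991 = −86 kJ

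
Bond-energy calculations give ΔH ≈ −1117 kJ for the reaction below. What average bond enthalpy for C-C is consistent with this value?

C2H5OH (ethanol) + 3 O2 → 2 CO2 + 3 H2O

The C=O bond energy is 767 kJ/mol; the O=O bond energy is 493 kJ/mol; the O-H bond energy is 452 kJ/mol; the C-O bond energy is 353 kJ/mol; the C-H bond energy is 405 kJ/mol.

Let D be the C-C bond energy.
Σ(broken) = 1×D + 5×405 + 1×353 + 1×452 + 3×493 = 4309 + D
Σ(formed) = 4×767 + 6×452 = 5780
ΔH = Σ(broken) − Σ(formed) = (4309 + D) − (5780) = −1471 + D
Setting this equal to −1117 kJ gives D = 354 kJ/mol.

D(C-C) ≈ 354 kJ/mol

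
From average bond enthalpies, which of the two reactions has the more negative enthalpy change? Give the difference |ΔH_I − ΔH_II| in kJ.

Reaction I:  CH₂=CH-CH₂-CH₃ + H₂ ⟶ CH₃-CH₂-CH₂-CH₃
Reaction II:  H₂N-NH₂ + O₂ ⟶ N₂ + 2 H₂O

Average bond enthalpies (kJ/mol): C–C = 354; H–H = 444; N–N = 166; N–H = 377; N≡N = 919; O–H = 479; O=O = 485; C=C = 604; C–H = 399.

Reaction I:
  Bonds broken (reactants):
    C–C: 2 × 354 = 708
    C–H: 8 × 399 = 3192
    C=C: 1 × 604 = 604
    H–H: 1 × 444 = 444
    Σ(broken) = 4948 kJ
  Bonds formed (products):
    C–C: 3 × 354 = 1062
    C–H: 10 × 399 = 3990
    Σ(formed) = 5052 kJ
  ΔH_I = 4948 − 5052 = −104 kJ
Reaction II:
  Bonds broken (reactants):
    N–H: 4 × 377 = 1508
    N–N: 1 × 166 = 166
    O=O: 1 × 485 = 485
    Σ(broken) = 2159 kJ
  Bonds formed (products):
    N≡N: 1 × 919 = 919
    O–H: 4 × 479 = 1916
    Σ(formed) = 2835 kJ
  ΔH_II = 2159 − 2835 = −676 kJ
ΔH_I − ΔH_II = +572 kJ, so reaction II has the more negative ΔH; |ΔH_I − ΔH_II| = 572 kJ.

Reaction II, by 572 kJ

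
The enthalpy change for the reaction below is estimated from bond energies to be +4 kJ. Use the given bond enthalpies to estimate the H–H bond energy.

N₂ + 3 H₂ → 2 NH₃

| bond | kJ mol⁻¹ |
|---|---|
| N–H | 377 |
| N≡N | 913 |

Let D be the H–H bond energy.
Σ(broken) = 3×D + 1×913 = 913 + 3D
Σ(formed) = 6×377 = 2262
ΔH = Σ(broken) − Σ(formed) = (913 + 3D) − (2262) = −1349 + 3D
Setting this equal to +4 kJ gives 3D = 1353, so D = 451 kJ/mol.

D(H–H) ≈ 451 kJ/mol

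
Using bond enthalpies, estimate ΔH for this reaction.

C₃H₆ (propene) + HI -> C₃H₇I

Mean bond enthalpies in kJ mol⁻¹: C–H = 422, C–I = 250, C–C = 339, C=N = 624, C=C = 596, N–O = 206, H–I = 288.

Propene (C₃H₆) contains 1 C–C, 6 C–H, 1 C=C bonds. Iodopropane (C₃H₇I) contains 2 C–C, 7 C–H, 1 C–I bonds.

ΔH ≈ −127 kJ

Bonds broken (reactants):
  C–C: 1 × 339 = 339
  C–H: 6 × 422 = 2532
  C=C: 1 × 596 = 596
  H–I: 1 × 288 = 288
  Σ(broken) = 3755 kJ
Bonds formed (products):
  C–C: 2 × 339 = 678
  C–H: 7 × 422 = 2954
  C–I: 1 × 250 = 250
  Σ(formed) = 3882 kJ
ΔH = Σ(broken) − Σ(formed) = 3755 − 3882 = −127 kJ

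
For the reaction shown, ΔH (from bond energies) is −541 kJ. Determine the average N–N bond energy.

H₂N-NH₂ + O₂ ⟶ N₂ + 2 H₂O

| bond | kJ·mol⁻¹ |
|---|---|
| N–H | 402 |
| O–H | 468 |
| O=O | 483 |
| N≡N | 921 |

D(N–N) ≈ 161 kJ/mol

Let D be the N–N bond energy.
Σ(broken) = 4×402 + 1×D + 1×483 = 2091 + D
Σ(formed) = 1×921 + 4×468 = 2793
ΔH = Σ(broken) − Σ(formed) = (2091 + D) − (2793) = −702 + D
Setting this equal to −541 kJ gives D = 161 kJ/mol.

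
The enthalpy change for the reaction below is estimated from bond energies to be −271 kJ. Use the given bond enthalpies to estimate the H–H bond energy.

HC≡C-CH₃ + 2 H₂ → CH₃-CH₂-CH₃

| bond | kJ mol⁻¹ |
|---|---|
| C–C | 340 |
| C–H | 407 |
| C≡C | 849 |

D(H–H) ≈ 424 kJ/mol

Let D be the H–H bond energy.
Σ(broken) = 1×849 + 1×340 + 4×407 + 2×D = 2817 + 2D
Σ(formed) = 2×340 + 8×407 = 3936
ΔH = Σ(broken) − Σ(formed) = (2817 + 2D) − (3936) = −1119 + 2D
Setting this equal to −271 kJ gives 2D = 848, so D = 424 kJ/mol.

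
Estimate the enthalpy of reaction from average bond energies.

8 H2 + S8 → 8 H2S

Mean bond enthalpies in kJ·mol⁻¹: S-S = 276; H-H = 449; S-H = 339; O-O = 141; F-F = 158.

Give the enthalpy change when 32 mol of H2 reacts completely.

Bonds broken (reactants):
  H-H: 8 × 449 = 3592
  S-S: 8 × 276 = 2208
  Σ(broken) = 5800 kJ
Bonds formed (products):
  S-H: 16 × 339 = 5424
  Σ(formed) = 5424 kJ
ΔH = Σ(broken) − Σ(formed) = 5800 − 5424 = +376 kJ
For 4× the reaction as written: 4 × (+376) = +1504 kJ

ΔH = +1504 kJ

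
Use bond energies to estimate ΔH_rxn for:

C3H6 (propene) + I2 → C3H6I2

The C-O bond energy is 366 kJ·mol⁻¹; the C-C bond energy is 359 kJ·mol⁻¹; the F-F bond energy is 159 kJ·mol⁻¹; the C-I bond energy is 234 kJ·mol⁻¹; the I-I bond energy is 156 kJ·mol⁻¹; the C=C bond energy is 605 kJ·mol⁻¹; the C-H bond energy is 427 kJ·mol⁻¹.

ΔH ≈ −66 kJ

Bonds broken (reactants):
  C-C: 1 × 359 = 359
  C-H: 6 × 427 = 2562
  C=C: 1 × 605 = 605
  I-I: 1 × 156 = 156
  Σ(broken) = 3682 kJ
Bonds formed (products):
  C-C: 2 × 359 = 718
  C-H: 6 × 427 = 2562
  C-I: 2 × 234 = 468
  Σ(formed) = 3748 kJ
ΔH = Σ(broken) − Σ(formed) = 3682 − 3748 = −66 kJ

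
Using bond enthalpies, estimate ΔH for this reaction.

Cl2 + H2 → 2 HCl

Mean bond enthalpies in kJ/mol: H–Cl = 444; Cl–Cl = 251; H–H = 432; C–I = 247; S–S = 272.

Bonds broken (reactants):
  Cl–Cl: 1 × 251 = 251
  H–H: 1 × 432 = 432
  Σ(broken) = 683 kJ
Bonds formed (products):
  H–Cl: 2 × 444 = 888
  Σ(formed) = 888 kJ
ΔH = Σ(broken) − Σ(formed) = 683 − 888 = −205 kJ

ΔH ≈ −205 kJ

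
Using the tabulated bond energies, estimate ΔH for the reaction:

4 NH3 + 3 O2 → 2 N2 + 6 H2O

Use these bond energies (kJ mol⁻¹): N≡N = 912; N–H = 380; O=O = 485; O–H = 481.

Bonds broken (reactants):
  N–H: 12 × 380 = 4560
  O=O: 3 × 485 = 1455
  Σ(broken) = 6015 kJ
Bonds formed (products):
  N≡N: 2 × 912 = 1824
  O–H: 12 × 481 = 5772
  Σ(formed) = 7596 kJ
ΔH = Σ(broken) − Σ(formed) = 6015 − 7596 = −1581 kJ

ΔH ≈ −1581 kJ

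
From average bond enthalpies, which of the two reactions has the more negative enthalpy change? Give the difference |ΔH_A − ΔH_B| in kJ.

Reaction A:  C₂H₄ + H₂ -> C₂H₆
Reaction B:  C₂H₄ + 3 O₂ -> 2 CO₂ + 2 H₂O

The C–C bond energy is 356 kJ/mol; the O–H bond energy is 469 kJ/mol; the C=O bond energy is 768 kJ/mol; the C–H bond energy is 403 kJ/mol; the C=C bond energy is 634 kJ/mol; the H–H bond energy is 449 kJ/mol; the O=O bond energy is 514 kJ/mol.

Reaction B, by 1081 kJ

Reaction A:
  Bonds broken (reactants):
    C–H: 4 × 403 = 1612
    C=C: 1 × 634 = 634
    H–H: 1 × 449 = 449
    Σ(broken) = 2695 kJ
  Bonds formed (products):
    C–C: 1 × 356 = 356
    C–H: 6 × 403 = 2418
    Σ(formed) = 2774 kJ
  ΔH_A = 2695 − 2774 = −79 kJ
Reaction B:
  Bonds broken (reactants):
    C–H: 4 × 403 = 1612
    C=C: 1 × 634 = 634
    O=O: 3 × 514 = 1542
    Σ(broken) = 3788 kJ
  Bonds formed (products):
    C=O: 4 × 768 = 3072
    O–H: 4 × 469 = 1876
    Σ(formed) = 4948 kJ
  ΔH_B = 3788 − 4948 = −1160 kJ
ΔH_A − ΔH_B = +1081 kJ, so reaction B has the more negative ΔH; |ΔH_A − ΔH_B| = 1081 kJ.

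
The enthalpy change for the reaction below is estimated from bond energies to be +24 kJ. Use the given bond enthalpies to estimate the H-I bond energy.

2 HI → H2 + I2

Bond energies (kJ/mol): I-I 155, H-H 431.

D(H-I) ≈ 305 kJ/mol

Let D be the H-I bond energy.
Σ(broken) = 2×D = 2D
Σ(formed) = 1×431 + 1×155 = 586
ΔH = Σ(broken) − Σ(formed) = (2D) − (586) = −586 + 2D
Setting this equal to +24 kJ gives 2D = 610, so D = 305 kJ/mol.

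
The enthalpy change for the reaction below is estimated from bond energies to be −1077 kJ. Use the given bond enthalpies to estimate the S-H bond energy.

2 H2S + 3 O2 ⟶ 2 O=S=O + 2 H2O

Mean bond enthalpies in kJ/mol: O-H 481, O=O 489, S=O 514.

D(S-H) ≈ 359 kJ/mol

Let D be the S-H bond energy.
Σ(broken) = 3×489 + 4×D = 1467 + 4D
Σ(formed) = 4×481 + 4×514 = 3980
ΔH = Σ(broken) − Σ(formed) = (1467 + 4D) − (3980) = −2513 + 4D
Setting this equal to −1077 kJ gives 4D = 1436, so D = 359 kJ/mol.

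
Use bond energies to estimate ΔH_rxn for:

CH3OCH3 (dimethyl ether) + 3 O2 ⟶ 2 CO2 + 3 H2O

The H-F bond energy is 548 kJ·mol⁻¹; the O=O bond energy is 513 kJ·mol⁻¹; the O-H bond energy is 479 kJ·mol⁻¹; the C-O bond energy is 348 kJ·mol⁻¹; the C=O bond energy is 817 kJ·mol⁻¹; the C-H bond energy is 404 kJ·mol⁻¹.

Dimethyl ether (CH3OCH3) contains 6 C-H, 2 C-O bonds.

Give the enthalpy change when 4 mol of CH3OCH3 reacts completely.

Bonds broken (reactants):
  C-H: 6 × 404 = 2424
  C-O: 2 × 348 = 696
  O=O: 3 × 513 = 1539
  Σ(broken) = 4659 kJ
Bonds formed (products):
  C=O: 4 × 817 = 3268
  O-H: 6 × 479 = 2874
  Σ(formed) = 6142 kJ
ΔH = Σ(broken) − Σ(formed) = 4659 − 6142 = −1483 kJ
For 4× the reaction as written: 4 × (−1483) = −5932 kJ

ΔH = −5932 kJ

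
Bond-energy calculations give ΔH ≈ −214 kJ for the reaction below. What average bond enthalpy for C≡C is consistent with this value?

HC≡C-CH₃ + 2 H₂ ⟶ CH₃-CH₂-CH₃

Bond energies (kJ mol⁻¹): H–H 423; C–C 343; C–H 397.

D(C≡C) ≈ 871 kJ/mol

Let D be the C≡C bond energy.
Σ(broken) = 1×D + 1×343 + 4×397 + 2×423 = 2777 + D
Σ(formed) = 2×343 + 8×397 = 3862
ΔH = Σ(broken) − Σ(formed) = (2777 + D) − (3862) = −1085 + D
Setting this equal to −214 kJ gives D = 871 kJ/mol.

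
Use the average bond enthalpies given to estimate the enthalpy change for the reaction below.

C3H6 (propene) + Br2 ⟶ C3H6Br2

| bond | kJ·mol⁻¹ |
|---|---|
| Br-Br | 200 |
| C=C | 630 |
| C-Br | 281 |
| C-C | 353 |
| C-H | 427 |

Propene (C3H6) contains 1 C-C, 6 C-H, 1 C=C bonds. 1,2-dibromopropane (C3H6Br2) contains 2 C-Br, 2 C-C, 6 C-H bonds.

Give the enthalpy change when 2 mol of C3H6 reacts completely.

Bonds broken (reactants):
  Br-Br: 1 × 200 = 200
  C-C: 1 × 353 = 353
  C-H: 6 × 427 = 2562
  C=C: 1 × 630 = 630
  Σ(broken) = 3745 kJ
Bonds formed (products):
  C-Br: 2 × 281 = 562
  C-C: 2 × 353 = 706
  C-H: 6 × 427 = 2562
  Σ(formed) = 3830 kJ
ΔH = Σ(broken) − Σ(formed) = 3745 − 3830 = −85 kJ
For 2× the reaction as written: 2 × (−85) = −170 kJ

ΔH = −170 kJ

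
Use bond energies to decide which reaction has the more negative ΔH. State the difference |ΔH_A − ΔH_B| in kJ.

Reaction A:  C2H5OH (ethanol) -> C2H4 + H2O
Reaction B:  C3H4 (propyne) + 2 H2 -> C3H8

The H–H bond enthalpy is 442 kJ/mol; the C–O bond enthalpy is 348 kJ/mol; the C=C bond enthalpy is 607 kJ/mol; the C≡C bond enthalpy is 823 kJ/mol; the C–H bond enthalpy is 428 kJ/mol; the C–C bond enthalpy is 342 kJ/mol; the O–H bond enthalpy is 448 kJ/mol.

Reaction A:
  Bonds broken (reactants):
    C–C: 1 × 342 = 342
    C–H: 5 × 428 = 2140
    C–O: 1 × 348 = 348
    O–H: 1 × 448 = 448
    Σ(broken) = 3278 kJ
  Bonds formed (products):
    C–H: 4 × 428 = 1712
    C=C: 1 × 607 = 607
    O–H: 2 × 448 = 896
    Σ(formed) = 3215 kJ
  ΔH_A = 3278 − 3215 = +63 kJ
Reaction B:
  Bonds broken (reactants):
    C≡C: 1 × 823 = 823
    C–C: 1 × 342 = 342
    C–H: 4 × 428 = 1712
    H–H: 2 × 442 = 884
    Σ(broken) = 3761 kJ
  Bonds formed (products):
    C–C: 2 × 342 = 684
    C–H: 8 × 428 = 3424
    Σ(formed) = 4108 kJ
  ΔH_B = 3761 − 4108 = −347 kJ
ΔH_A − ΔH_B = +410 kJ, so reaction B has the more negative ΔH; |ΔH_A − ΔH_B| = 410 kJ.

Reaction B, by 410 kJ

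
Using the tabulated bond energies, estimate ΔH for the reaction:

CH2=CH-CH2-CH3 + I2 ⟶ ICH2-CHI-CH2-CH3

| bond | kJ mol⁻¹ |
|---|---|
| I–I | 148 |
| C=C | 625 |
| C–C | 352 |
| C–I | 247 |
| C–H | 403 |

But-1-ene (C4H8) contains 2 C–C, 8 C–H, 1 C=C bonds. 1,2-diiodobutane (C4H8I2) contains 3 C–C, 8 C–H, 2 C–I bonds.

Bonds broken (reactants):
  C–C: 2 × 352 = 704
  C–H: 8 × 403 = 3224
  C=C: 1 × 625 = 625
  I–I: 1 × 148 = 148
  Σ(broken) = 4701 kJ
Bonds formed (products):
  C–C: 3 × 352 = 1056
  C–H: 8 × 403 = 3224
  C–I: 2 × 247 = 494
  Σ(formed) = 4774 kJ
ΔH = Σ(broken) − Σ(formed) = 4701 − 4774 = −73 kJ

ΔH ≈ −73 kJ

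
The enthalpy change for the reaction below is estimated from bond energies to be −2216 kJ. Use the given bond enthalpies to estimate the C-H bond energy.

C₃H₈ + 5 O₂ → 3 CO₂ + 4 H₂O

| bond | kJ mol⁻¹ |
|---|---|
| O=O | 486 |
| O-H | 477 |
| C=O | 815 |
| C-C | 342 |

Let D be the C-H bond energy.
Σ(broken) = 2×342 + 8×D + 5×486 = 3114 + 8D
Σ(formed) = 6×815 + 8×477 = 8706
ΔH = Σ(broken) − Σ(formed) = (3114 + 8D) − (8706) = −5592 + 8D
Setting this equal to −2216 kJ gives 8D = 3376, so D = 422 kJ/mol.

D(C-H) ≈ 422 kJ/mol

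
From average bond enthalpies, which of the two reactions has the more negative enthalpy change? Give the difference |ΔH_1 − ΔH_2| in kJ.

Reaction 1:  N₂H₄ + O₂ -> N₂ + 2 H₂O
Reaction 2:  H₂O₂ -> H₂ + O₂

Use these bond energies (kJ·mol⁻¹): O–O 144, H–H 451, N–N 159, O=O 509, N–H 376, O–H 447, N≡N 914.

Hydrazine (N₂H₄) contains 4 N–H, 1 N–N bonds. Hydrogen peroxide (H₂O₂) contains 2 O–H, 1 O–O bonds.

Reaction 1:
  Bonds broken (reactants):
    N–H: 4 × 376 = 1504
    N–N: 1 × 159 = 159
    O=O: 1 × 509 = 509
    Σ(broken) = 2172 kJ
  Bonds formed (products):
    N≡N: 1 × 914 = 914
    O–H: 4 × 447 = 1788
    Σ(formed) = 2702 kJ
  ΔH_1 = 2172 − 2702 = −530 kJ
Reaction 2:
  Bonds broken (reactants):
    O–H: 2 × 447 = 894
    O–O: 1 × 144 = 144
    Σ(broken) = 1038 kJ
  Bonds formed (products):
    H–H: 1 × 451 = 451
    O=O: 1 × 509 = 509
    Σ(formed) = 960 kJ
  ΔH_2 = 1038 − 960 = +78 kJ
ΔH_1 − ΔH_2 = −608 kJ, so reaction 1 has the more negative ΔH; |ΔH_1 − ΔH_2| = 608 kJ.

Reaction 1, by 608 kJ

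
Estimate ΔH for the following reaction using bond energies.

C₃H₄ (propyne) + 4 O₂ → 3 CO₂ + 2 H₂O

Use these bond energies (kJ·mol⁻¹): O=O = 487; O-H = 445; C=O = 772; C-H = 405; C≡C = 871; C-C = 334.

Bonds broken (reactants):
  C≡C: 1 × 871 = 871
  C-C: 1 × 334 = 334
  C-H: 4 × 405 = 1620
  O=O: 4 × 487 = 1948
  Σ(broken) = 4773 kJ
Bonds formed (products):
  C=O: 6 × 772 = 4632
  O-H: 4 × 445 = 1780
  Σ(formed) = 6412 kJ
ΔH = Σ(broken) − Σ(formed) = 4773 − 6412 = −1639 kJ

ΔH ≈ −1639 kJ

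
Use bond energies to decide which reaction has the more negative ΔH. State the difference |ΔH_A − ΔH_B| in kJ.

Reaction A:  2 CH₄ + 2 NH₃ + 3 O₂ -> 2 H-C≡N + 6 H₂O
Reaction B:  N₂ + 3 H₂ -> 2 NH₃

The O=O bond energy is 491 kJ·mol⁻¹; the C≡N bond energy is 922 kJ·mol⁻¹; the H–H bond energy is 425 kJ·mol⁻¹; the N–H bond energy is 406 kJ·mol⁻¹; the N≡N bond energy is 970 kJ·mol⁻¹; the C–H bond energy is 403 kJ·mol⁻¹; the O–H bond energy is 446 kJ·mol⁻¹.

Reaction A:
  Bonds broken (reactants):
    C–H: 8 × 403 = 3224
    N–H: 6 × 406 = 2436
    O=O: 3 × 491 = 1473
    Σ(broken) = 7133 kJ
  Bonds formed (products):
    C≡N: 2 × 922 = 1844
    C–H: 2 × 403 = 806
    O–H: 12 × 446 = 5352
    Σ(formed) = 8002 kJ
  ΔH_A = 7133 − 8002 = −869 kJ
Reaction B:
  Bonds broken (reactants):
    H–H: 3 × 425 = 1275
    N≡N: 1 × 970 = 970
    Σ(broken) = 2245 kJ
  Bonds formed (products):
    N–H: 6 × 406 = 2436
    Σ(formed) = 2436 kJ
  ΔH_B = 2245 − 2436 = −191 kJ
ΔH_A − ΔH_B = −678 kJ, so reaction A has the more negative ΔH; |ΔH_A − ΔH_B| = 678 kJ.

Reaction A, by 678 kJ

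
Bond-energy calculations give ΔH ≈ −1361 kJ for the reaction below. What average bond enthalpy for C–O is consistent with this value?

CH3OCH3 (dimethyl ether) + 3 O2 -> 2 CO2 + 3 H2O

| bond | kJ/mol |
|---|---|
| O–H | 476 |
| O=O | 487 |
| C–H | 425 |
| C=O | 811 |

D(C–O) ≈ 364 kJ/mol

Let D be the C–O bond energy.
Σ(broken) = 6×425 + 2×D + 3×487 = 4011 + 2D
Σ(formed) = 4×811 + 6×476 = 6100
ΔH = Σ(broken) − Σ(formed) = (4011 + 2D) − (6100) = −2089 + 2D
Setting this equal to −1361 kJ gives 2D = 728, so D = 364 kJ/mol.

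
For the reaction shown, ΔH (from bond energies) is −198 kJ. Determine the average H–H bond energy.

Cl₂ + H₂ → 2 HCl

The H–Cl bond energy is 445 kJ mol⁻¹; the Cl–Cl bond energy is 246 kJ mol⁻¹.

D(H–H) ≈ 446 kJ/mol

Let D be the H–H bond energy.
Σ(broken) = 1×246 + 1×D = 246 + D
Σ(formed) = 2×445 = 890
ΔH = Σ(broken) − Σ(formed) = (246 + D) − (890) = −644 + D
Setting this equal to −198 kJ gives D = 446 kJ/mol.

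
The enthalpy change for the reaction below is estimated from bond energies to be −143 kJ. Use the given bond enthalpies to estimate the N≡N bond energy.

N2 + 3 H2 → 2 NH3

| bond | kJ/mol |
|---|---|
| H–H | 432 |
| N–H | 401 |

Let D be the N≡N bond energy.
Σ(broken) = 3×432 + 1×D = 1296 + D
Σ(formed) = 6×401 = 2406
ΔH = Σ(broken) − Σ(formed) = (1296 + D) − (2406) = −1110 + D
Setting this equal to −143 kJ gives D = 967 kJ/mol.

D(N≡N) ≈ 967 kJ/mol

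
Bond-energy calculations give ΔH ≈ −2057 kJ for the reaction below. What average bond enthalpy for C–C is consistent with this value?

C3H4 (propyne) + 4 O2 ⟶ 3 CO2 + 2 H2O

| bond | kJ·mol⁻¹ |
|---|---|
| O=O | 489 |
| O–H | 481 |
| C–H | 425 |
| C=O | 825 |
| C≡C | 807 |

D(C–C) ≈ 354 kJ/mol

Let D be the C–C bond energy.
Σ(broken) = 1×807 + 1×D + 4×425 + 4×489 = 4463 + D
Σ(formed) = 6×825 + 4×481 = 6874
ΔH = Σ(broken) − Σ(formed) = (4463 + D) − (6874) = −2411 + D
Setting this equal to −2057 kJ gives D = 354 kJ/mol.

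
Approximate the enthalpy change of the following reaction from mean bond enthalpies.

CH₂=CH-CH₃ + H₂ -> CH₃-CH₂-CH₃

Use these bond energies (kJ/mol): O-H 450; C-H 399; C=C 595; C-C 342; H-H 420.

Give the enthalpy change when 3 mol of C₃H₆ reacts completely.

Bonds broken (reactants):
  C-C: 1 × 342 = 342
  C-H: 6 × 399 = 2394
  C=C: 1 × 595 = 595
  H-H: 1 × 420 = 420
  Σ(broken) = 3751 kJ
Bonds formed (products):
  C-C: 2 × 342 = 684
  C-H: 8 × 399 = 3192
  Σ(formed) = 3876 kJ
ΔH = Σ(broken) − Σ(formed) = 3751 − 3876 = −125 kJ
For 3× the reaction as written: 3 × (−125) = −375 kJ

ΔH = −375 kJ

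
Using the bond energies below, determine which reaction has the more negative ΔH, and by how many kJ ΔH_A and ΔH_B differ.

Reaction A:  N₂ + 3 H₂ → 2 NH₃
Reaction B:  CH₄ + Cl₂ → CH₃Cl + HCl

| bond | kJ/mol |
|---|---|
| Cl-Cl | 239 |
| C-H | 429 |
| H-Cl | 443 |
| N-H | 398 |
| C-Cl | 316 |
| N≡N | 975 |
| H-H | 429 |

Reaction A:
  Bonds broken (reactants):
    H-H: 3 × 429 = 1287
    N≡N: 1 × 975 = 975
    Σ(broken) = 2262 kJ
  Bonds formed (products):
    N-H: 6 × 398 = 2388
    Σ(formed) = 2388 kJ
  ΔH_A = 2262 − 2388 = −126 kJ
Reaction B:
  Bonds broken (reactants):
    C-H: 4 × 429 = 1716
    Cl-Cl: 1 × 239 = 239
    Σ(broken) = 1955 kJ
  Bonds formed (products):
    C-Cl: 1 × 316 = 316
    C-H: 3 × 429 = 1287
    H-Cl: 1 × 443 = 443
    Σ(formed) = 2046 kJ
  ΔH_B = 1955 − 2046 = −91 kJ
ΔH_A − ΔH_B = −35 kJ, so reaction A has the more negative ΔH; |ΔH_A − ΔH_B| = 35 kJ.

Reaction A, by 35 kJ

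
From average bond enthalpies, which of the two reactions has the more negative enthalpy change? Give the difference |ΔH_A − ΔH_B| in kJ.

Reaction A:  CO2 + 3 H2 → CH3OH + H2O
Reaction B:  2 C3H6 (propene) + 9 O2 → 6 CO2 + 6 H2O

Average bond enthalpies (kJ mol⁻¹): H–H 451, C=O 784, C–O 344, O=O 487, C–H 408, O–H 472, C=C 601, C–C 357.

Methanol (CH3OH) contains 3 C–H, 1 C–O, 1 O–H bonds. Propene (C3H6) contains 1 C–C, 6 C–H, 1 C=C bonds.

Reaction A:
  Bonds broken (reactants):
    C=O: 2 × 784 = 1568
    H–H: 3 × 451 = 1353
    Σ(broken) = 2921 kJ
  Bonds formed (products):
    C–H: 3 × 408 = 1224
    C–O: 1 × 344 = 344
    O–H: 3 × 472 = 1416
    Σ(formed) = 2984 kJ
  ΔH_A = 2921 − 2984 = −63 kJ
Reaction B:
  Bonds broken (reactants):
    C–C: 2 × 357 = 714
    C–H: 12 × 408 = 4896
    C=C: 2 × 601 = 1202
    O=O: 9 × 487 = 4383
    Σ(broken) = 11195 kJ
  Bonds formed (products):
    C=O: 12 × 784 = 9408
    O–H: 12 × 472 = 5664
    Σ(formed) = 15072 kJ
  ΔH_B = 11195 − 15072 = −3877 kJ
ΔH_A − ΔH_B = +3814 kJ, so reaction B has the more negative ΔH; |ΔH_A − ΔH_B| = 3814 kJ.

Reaction B, by 3814 kJ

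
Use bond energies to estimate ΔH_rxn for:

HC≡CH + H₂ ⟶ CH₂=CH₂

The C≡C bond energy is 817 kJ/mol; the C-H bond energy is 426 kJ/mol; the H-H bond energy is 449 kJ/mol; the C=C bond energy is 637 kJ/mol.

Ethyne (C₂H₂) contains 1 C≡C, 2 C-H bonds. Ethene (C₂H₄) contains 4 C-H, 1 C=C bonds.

Bonds broken (reactants):
  C≡C: 1 × 817 = 817
  C-H: 2 × 426 = 852
  H-H: 1 × 449 = 449
  Σ(broken) = 2118 kJ
Bonds formed (products):
  C-H: 4 × 426 = 1704
  C=C: 1 × 637 = 637
  Σ(formed) = 2341 kJ
ΔH = Σ(broken) − Σ(formed) = 2118 − 2341 = −223 kJ

ΔH ≈ −223 kJ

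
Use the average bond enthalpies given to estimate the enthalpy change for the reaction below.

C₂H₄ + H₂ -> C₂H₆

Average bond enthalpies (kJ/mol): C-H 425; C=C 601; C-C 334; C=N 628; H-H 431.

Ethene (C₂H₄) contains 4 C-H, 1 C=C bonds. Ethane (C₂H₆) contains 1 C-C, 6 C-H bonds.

ΔH ≈ −152 kJ

Bonds broken (reactants):
  C-H: 4 × 425 = 1700
  C=C: 1 × 601 = 601
  H-H: 1 × 431 = 431
  Σ(broken) = 2732 kJ
Bonds formed (products):
  C-C: 1 × 334 = 334
  C-H: 6 × 425 = 2550
  Σ(formed) = 2884 kJ
ΔH = Σ(broken) − Σ(formed) = 2732 − 2884 = −152 kJ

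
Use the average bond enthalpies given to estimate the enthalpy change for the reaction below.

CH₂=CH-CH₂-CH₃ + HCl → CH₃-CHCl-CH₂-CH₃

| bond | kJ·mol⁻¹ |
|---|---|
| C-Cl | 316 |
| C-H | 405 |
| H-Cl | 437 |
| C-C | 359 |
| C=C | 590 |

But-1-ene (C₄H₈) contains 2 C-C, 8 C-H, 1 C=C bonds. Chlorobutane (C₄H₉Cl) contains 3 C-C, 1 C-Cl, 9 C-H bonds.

ΔH ≈ −53 kJ

Bonds broken (reactants):
  C-C: 2 × 359 = 718
  C-H: 8 × 405 = 3240
  C=C: 1 × 590 = 590
  H-Cl: 1 × 437 = 437
  Σ(broken) = 4985 kJ
Bonds formed (products):
  C-C: 3 × 359 = 1077
  C-Cl: 1 × 316 = 316
  C-H: 9 × 405 = 3645
  Σ(formed) = 5038 kJ
ΔH = Σ(broken) − Σ(formed) = 4985 − 5038 = −53 kJ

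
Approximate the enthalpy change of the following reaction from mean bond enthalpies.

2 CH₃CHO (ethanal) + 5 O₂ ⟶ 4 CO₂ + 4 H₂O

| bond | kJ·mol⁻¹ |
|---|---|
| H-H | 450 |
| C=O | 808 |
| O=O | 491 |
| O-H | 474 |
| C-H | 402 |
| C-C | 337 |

ΔH ≈ −2295 kJ

Bonds broken (reactants):
  C-C: 2 × 337 = 674
  C-H: 8 × 402 = 3216
  C=O: 2 × 808 = 1616
  O=O: 5 × 491 = 2455
  Σ(broken) = 7961 kJ
Bonds formed (products):
  C=O: 8 × 808 = 6464
  O-H: 8 × 474 = 3792
  Σ(formed) = 10256 kJ
ΔH = Σ(broken) − Σ(formed) = 7961 − 10256 = −2295 kJ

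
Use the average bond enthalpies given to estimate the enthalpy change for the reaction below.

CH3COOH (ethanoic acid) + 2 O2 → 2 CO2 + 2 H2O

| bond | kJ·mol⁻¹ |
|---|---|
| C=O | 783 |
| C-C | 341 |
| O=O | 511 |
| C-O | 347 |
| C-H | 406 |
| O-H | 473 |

Bonds broken (reactants):
  C-C: 1 × 341 = 341
  C-H: 3 × 406 = 1218
  C-O: 1 × 347 = 347
  C=O: 1 × 783 = 783
  O-H: 1 × 473 = 473
  O=O: 2 × 511 = 1022
  Σ(broken) = 4184 kJ
Bonds formed (products):
  C=O: 4 × 783 = 3132
  O-H: 4 × 473 = 1892
  Σ(formed) = 5024 kJ
ΔH = Σ(broken) − Σ(formed) = 4184 − 5024 = −840 kJ

ΔH ≈ −840 kJ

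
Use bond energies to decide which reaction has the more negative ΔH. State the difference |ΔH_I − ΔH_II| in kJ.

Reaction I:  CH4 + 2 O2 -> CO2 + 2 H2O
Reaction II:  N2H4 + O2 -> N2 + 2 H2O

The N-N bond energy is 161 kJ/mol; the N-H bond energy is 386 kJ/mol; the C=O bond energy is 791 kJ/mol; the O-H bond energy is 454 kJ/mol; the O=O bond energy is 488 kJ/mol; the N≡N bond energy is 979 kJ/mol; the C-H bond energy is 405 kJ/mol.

Reaction I:
  Bonds broken (reactants):
    C-H: 4 × 405 = 1620
    O=O: 2 × 488 = 976
    Σ(broken) = 2596 kJ
  Bonds formed (products):
    C=O: 2 × 791 = 1582
    O-H: 4 × 454 = 1816
    Σ(formed) = 3398 kJ
  ΔH_I = 2596 − 3398 = −802 kJ
Reaction II:
  Bonds broken (reactants):
    N-H: 4 × 386 = 1544
    N-N: 1 × 161 = 161
    O=O: 1 × 488 = 488
    Σ(broken) = 2193 kJ
  Bonds formed (products):
    N≡N: 1 × 979 = 979
    O-H: 4 × 454 = 1816
    Σ(formed) = 2795 kJ
  ΔH_II = 2193 − 2795 = −602 kJ
ΔH_I − ΔH_II = −200 kJ, so reaction I has the more negative ΔH; |ΔH_I − ΔH_II| = 200 kJ.

Reaction I, by 200 kJ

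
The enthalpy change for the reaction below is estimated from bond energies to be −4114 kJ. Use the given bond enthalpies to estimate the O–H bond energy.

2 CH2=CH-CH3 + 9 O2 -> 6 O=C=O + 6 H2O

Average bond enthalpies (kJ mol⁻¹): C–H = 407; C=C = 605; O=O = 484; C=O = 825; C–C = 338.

D(O–H) ≈ 445 kJ/mol

Let D be the O–H bond energy.
Σ(broken) = 2×338 + 12×407 + 2×605 + 9×484 = 11126
Σ(formed) = 12×825 + 12×D = 9900 + 12D
ΔH = Σ(broken) − Σ(formed) = (11126) − (9900 + 12D) = +1226 − 12D
Setting this equal to −4114 kJ gives 12D = 5340, so D = 445 kJ/mol.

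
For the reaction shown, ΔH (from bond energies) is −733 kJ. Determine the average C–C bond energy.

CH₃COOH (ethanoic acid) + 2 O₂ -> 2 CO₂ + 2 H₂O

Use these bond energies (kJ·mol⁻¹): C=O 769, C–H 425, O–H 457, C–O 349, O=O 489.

Let D be the C–C bond energy.
Σ(broken) = 1×D + 3×425 + 1×349 + 1×769 + 1×457 + 2×489 = 3828 + D
Σ(formed) = 4×769 + 4×457 = 4904
ΔH = Σ(broken) − Σ(formed) = (3828 + D) − (4904) = −1076 + D
Setting this equal to −733 kJ gives D = 343 kJ/mol.

D(C–C) ≈ 343 kJ/mol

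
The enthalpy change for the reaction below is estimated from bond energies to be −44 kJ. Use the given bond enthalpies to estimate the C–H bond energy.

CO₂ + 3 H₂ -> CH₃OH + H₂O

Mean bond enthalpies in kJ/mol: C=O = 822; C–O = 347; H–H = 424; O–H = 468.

D(C–H) ≈ 403 kJ/mol

Let D be the C–H bond energy.
Σ(broken) = 2×822 + 3×424 = 2916
Σ(formed) = 3×D + 1×347 + 3×468 = 1751 + 3D
ΔH = Σ(broken) − Σ(formed) = (2916) − (1751 + 3D) = +1165 − 3D
Setting this equal to −44 kJ gives 3D = 1209, so D = 403 kJ/mol.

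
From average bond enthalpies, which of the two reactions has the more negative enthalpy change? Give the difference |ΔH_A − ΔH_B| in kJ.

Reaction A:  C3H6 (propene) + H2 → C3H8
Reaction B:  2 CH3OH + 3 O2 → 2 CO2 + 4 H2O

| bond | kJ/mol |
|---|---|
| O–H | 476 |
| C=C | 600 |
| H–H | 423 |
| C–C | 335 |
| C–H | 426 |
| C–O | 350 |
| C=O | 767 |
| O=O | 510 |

Reaction B, by 974 kJ

Reaction A:
  Bonds broken (reactants):
    C–C: 1 × 335 = 335
    C–H: 6 × 426 = 2556
    C=C: 1 × 600 = 600
    H–H: 1 × 423 = 423
    Σ(broken) = 3914 kJ
  Bonds formed (products):
    C–C: 2 × 335 = 670
    C–H: 8 × 426 = 3408
    Σ(formed) = 4078 kJ
  ΔH_A = 3914 − 4078 = −164 kJ
Reaction B:
  Bonds broken (reactants):
    C–H: 6 × 426 = 2556
    C–O: 2 × 350 = 700
    O–H: 2 × 476 = 952
    O=O: 3 × 510 = 1530
    Σ(broken) = 5738 kJ
  Bonds formed (products):
    C=O: 4 × 767 = 3068
    O–H: 8 × 476 = 3808
    Σ(formed) = 6876 kJ
  ΔH_B = 5738 − 6876 = −1138 kJ
ΔH_A − ΔH_B = +974 kJ, so reaction B has the more negative ΔH; |ΔH_A − ΔH_B| = 974 kJ.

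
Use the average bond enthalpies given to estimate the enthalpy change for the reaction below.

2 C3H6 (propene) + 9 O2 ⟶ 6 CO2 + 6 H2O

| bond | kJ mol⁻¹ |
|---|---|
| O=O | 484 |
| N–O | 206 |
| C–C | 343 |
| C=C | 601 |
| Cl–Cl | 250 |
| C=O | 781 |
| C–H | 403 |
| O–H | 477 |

ΔH ≈ −4016 kJ

Bonds broken (reactants):
  C–C: 2 × 343 = 686
  C–H: 12 × 403 = 4836
  C=C: 2 × 601 = 1202
  O=O: 9 × 484 = 4356
  Σ(broken) = 11080 kJ
Bonds formed (products):
  C=O: 12 × 781 = 9372
  O–H: 12 × 477 = 5724
  Σ(formed) = 15096 kJ
ΔH = Σ(broken) − Σ(formed) = 11080 − 15096 = −4016 kJ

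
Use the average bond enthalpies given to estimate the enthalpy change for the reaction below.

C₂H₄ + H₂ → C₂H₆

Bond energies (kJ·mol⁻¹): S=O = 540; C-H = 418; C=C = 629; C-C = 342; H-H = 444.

ΔH ≈ −105 kJ

Bonds broken (reactants):
  C-H: 4 × 418 = 1672
  C=C: 1 × 629 = 629
  H-H: 1 × 444 = 444
  Σ(broken) = 2745 kJ
Bonds formed (products):
  C-C: 1 × 342 = 342
  C-H: 6 × 418 = 2508
  Σ(formed) = 2850 kJ
ΔH = Σ(broken) − Σ(formed) = 2745 − 2850 = −105 kJ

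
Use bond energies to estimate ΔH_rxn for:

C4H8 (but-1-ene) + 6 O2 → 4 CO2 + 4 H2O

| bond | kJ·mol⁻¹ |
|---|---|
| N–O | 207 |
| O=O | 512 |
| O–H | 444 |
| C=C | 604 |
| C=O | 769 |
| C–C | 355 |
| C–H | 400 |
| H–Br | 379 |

ΔH ≈ −2118 kJ

Bonds broken (reactants):
  C–C: 2 × 355 = 710
  C–H: 8 × 400 = 3200
  C=C: 1 × 604 = 604
  O=O: 6 × 512 = 3072
  Σ(broken) = 7586 kJ
Bonds formed (products):
  C=O: 8 × 769 = 6152
  O–H: 8 × 444 = 3552
  Σ(formed) = 9704 kJ
ΔH = Σ(broken) − Σ(formed) = 7586 − 9704 = −2118 kJ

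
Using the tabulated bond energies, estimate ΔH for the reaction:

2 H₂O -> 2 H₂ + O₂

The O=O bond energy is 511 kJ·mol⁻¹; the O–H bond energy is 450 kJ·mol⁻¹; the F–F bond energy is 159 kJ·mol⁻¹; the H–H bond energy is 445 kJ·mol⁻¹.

ΔH ≈ +399 kJ

Bonds broken (reactants):
  O–H: 4 × 450 = 1800
  Σ(broken) = 1800 kJ
Bonds formed (products):
  H–H: 2 × 445 = 890
  O=O: 1 × 511 = 511
  Σ(formed) = 1401 kJ
ΔH = Σ(broken) − Σ(formed) = 1800 − 1401 = +399 kJ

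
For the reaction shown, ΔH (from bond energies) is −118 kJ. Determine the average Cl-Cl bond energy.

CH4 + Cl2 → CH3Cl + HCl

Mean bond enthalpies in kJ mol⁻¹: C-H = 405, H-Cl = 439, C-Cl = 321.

Let D be the Cl-Cl bond energy.
Σ(broken) = 4×405 + 1×D = 1620 + D
Σ(formed) = 1×321 + 3×405 + 1×439 = 1975
ΔH = Σ(broken) − Σ(formed) = (1620 + D) − (1975) = −355 + D
Setting this equal to −118 kJ gives D = 237 kJ/mol.

D(Cl-Cl) ≈ 237 kJ/mol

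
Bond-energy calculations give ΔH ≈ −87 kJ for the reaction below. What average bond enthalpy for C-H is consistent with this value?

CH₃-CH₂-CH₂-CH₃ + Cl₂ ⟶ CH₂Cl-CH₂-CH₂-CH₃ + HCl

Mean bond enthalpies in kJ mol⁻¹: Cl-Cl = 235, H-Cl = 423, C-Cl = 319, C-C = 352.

Let D be the C-H bond energy.
Σ(broken) = 3×352 + 10×D + 1×235 = 1291 + 10D
Σ(formed) = 3×352 + 1×319 + 9×D + 1×423 = 1798 + 9D
ΔH = Σ(broken) − Σ(formed) = (1291 + 10D) − (1798 + 9D) = −507 + D
Setting this equal to −87 kJ gives D = 420 kJ/mol.

D(C-H) ≈ 420 kJ/mol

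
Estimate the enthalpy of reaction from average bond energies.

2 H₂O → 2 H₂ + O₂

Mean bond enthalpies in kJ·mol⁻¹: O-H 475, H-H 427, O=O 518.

ΔH ≈ +528 kJ

Bonds broken (reactants):
  O-H: 4 × 475 = 1900
  Σ(broken) = 1900 kJ
Bonds formed (products):
  H-H: 2 × 427 = 854
  O=O: 1 × 518 = 518
  Σ(formed) = 1372 kJ
ΔH = Σ(broken) − Σ(formed) = 1900 − 1372 = +528 kJ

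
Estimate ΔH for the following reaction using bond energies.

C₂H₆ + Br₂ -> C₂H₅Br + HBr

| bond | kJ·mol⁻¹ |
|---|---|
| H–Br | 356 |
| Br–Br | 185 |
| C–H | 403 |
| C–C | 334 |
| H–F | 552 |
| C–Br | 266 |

Bonds broken (reactants):
  Br–Br: 1 × 185 = 185
  C–C: 1 × 334 = 334
  C–H: 6 × 403 = 2418
  Σ(broken) = 2937 kJ
Bonds formed (products):
  C–Br: 1 × 266 = 266
  C–C: 1 × 334 = 334
  C–H: 5 × 403 = 2015
  H–Br: 1 × 356 = 356
  Σ(formed) = 2971 kJ
ΔH = Σ(broken) − Σ(formed) = 2937 − 2971 = −34 kJ

ΔH ≈ −34 kJ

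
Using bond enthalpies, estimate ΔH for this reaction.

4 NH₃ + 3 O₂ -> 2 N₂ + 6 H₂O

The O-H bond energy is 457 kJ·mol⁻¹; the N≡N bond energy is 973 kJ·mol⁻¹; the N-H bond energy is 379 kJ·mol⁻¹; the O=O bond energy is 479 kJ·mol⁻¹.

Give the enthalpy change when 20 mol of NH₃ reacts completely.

ΔH = −7225 kJ

Bonds broken (reactants):
  N-H: 12 × 379 = 4548
  O=O: 3 × 479 = 1437
  Σ(broken) = 5985 kJ
Bonds formed (products):
  N≡N: 2 × 973 = 1946
  O-H: 12 × 457 = 5484
  Σ(formed) = 7430 kJ
ΔH = Σ(broken) − Σ(formed) = 5985 − 7430 = −1445 kJ
For 5× the reaction as written: 5 × (−1445) = −7225 kJ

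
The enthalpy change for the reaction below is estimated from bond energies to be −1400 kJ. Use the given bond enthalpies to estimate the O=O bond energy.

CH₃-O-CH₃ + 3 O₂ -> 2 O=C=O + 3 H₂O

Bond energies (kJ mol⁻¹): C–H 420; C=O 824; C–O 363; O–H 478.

D(O=O) ≈ 506 kJ/mol

Let D be the O=O bond energy.
Σ(broken) = 6×420 + 2×363 + 3×D = 3246 + 3D
Σ(formed) = 4×824 + 6×478 = 6164
ΔH = Σ(broken) − Σ(formed) = (3246 + 3D) − (6164) = −2918 + 3D
Setting this equal to −1400 kJ gives 3D = 1518, so D = 506 kJ/mol.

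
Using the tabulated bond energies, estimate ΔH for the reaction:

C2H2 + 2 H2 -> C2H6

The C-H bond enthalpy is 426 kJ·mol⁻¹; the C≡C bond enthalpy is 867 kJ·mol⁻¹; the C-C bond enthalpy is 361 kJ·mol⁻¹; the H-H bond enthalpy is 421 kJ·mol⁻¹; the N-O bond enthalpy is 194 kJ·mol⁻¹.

Bonds broken (reactants):
  C≡C: 1 × 867 = 867
  C-H: 2 × 426 = 852
  H-H: 2 × 421 = 842
  Σ(broken) = 2561 kJ
Bonds formed (products):
  C-C: 1 × 361 = 361
  C-H: 6 × 426 = 2556
  Σ(formed) = 2917 kJ
ΔH = Σ(broken) − Σ(formed) = 2561 − 2917 = −356 kJ

ΔH ≈ −356 kJ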